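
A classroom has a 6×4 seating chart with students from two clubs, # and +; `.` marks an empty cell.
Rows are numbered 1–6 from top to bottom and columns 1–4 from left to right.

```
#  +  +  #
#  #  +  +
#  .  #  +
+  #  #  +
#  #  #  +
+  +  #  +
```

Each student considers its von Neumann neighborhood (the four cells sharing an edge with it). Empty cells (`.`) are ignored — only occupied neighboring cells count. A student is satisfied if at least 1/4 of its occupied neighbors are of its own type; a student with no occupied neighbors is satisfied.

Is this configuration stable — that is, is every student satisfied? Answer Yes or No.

Row 1: (1,1)# 1/2 ✓ · (1,2)+ 1/3 ✓ · (1,3)+ 2/3 ✓ · (1,4)# 0/2 ✗
Row 2: (2,1)# 3/3 ✓ · (2,2)# 1/3 ✓ · (2,3)+ 2/4 ✓ · (2,4)+ 2/3 ✓
Row 3: (3,1)# 1/2 ✓ · (3,3)# 1/3 ✓ · (3,4)+ 2/3 ✓
Row 4: (4,1)+ 0/3 ✗ · (4,2)# 2/3 ✓ · (4,3)# 3/4 ✓ · (4,4)+ 2/3 ✓
Row 5: (5,1)# 1/3 ✓ · (5,2)# 3/4 ✓ · (5,3)# 3/4 ✓ · (5,4)+ 2/3 ✓
Row 6: (6,1)+ 1/2 ✓ · (6,2)+ 1/3 ✓ · (6,3)# 1/3 ✓ · (6,4)+ 1/2 ✓
For instance (1,4) has only 0/2 same-type neighbors, below 1/4.

No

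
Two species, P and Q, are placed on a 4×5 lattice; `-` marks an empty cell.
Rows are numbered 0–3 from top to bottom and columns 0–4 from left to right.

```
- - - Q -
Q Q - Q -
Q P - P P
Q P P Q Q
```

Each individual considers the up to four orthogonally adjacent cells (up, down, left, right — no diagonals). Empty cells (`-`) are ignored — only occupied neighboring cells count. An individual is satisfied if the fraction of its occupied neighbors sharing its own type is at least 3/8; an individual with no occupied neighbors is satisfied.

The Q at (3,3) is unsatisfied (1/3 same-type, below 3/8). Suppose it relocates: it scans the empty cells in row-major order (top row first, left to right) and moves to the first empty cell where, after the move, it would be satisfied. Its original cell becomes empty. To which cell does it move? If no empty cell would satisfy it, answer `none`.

(0,0)

Vacating (3,3). Empty cells in order:
  (0,0): 1/1 same-type → satisfied — stop here.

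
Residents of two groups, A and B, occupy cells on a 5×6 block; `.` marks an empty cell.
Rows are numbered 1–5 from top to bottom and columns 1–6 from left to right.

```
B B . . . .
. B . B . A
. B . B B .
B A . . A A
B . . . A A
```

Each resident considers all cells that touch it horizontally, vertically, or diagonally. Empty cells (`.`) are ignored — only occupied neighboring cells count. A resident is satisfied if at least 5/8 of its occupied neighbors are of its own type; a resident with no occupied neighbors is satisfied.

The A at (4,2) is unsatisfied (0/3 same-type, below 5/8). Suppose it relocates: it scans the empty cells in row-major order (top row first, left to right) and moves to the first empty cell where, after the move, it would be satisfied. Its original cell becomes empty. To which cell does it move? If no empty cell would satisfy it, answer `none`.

Vacating (4,2). Empty cells in order:
  (1,3): 0/3 same-type → still unsatisfied.
  (1,4): 0/1 same-type → still unsatisfied.
  (1,5): 1/2 same-type → still unsatisfied.
  (1,6): 1/1 same-type → satisfied — stop here.

(1,6)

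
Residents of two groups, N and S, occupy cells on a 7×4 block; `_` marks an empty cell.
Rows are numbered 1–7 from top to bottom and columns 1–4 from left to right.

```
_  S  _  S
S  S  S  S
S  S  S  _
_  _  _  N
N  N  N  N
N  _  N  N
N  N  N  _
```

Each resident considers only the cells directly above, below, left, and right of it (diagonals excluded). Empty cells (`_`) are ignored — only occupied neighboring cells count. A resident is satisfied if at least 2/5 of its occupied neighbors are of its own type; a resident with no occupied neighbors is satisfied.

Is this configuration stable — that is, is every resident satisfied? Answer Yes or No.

Row 1: (1,2)S 1/1 ✓ · (1,4)S 1/1 ✓
Row 2: (2,1)S 2/2 ✓ · (2,2)S 4/4 ✓ · (2,3)S 3/3 ✓ · (2,4)S 2/2 ✓
Row 3: (3,1)S 2/2 ✓ · (3,2)S 3/3 ✓ · (3,3)S 2/2 ✓
Row 4: (4,4)N 1/1 ✓
Row 5: (5,1)N 2/2 ✓ · (5,2)N 2/2 ✓ · (5,3)N 3/3 ✓ · (5,4)N 3/3 ✓
Row 6: (6,1)N 2/2 ✓ · (6,3)N 3/3 ✓ · (6,4)N 2/2 ✓
Row 7: (7,1)N 2/2 ✓ · (7,2)N 2/2 ✓ · (7,3)N 2/2 ✓
All meet the threshold, so the configuration is stable.

Yes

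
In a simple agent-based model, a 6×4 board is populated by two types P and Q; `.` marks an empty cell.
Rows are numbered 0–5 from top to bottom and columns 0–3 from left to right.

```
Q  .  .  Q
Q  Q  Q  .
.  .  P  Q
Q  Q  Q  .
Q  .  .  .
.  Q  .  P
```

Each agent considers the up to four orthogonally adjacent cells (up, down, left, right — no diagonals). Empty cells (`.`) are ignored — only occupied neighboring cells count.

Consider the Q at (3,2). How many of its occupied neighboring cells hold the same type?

1

Occupied neighbors of (3,2): (2,2)=P, (3,1)=Q.
Same type (Q): 1 of 2.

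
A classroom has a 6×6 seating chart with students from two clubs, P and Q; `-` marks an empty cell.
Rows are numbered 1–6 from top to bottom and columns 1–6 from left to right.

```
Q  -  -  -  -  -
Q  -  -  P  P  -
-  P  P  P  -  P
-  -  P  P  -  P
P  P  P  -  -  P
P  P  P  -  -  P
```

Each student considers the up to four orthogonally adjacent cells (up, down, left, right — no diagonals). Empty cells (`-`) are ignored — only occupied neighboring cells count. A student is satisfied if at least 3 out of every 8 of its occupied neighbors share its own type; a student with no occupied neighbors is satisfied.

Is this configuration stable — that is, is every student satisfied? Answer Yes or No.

Yes

(1,1)Q 1/1 ok
(2,1)Q 1/1 ok
(2,4)P 2/2 ok
(2,5)P 1/1 ok
(3,2)P 1/1 ok
(3,3)P 3/3 ok
(3,4)P 3/3 ok
(3,6)P 1/1 ok
(4,3)P 3/3 ok
(4,4)P 2/2 ok
(4,6)P 2/2 ok
(5,1)P 2/2 ok
(5,2)P 3/3 ok
(5,3)P 3/3 ok
(5,6)P 2/2 ok
(6,1)P 2/2 ok
(6,2)P 3/3 ok
(6,3)P 2/2 ok
(6,6)P 1/1 ok
All meet the threshold, so the configuration is stable.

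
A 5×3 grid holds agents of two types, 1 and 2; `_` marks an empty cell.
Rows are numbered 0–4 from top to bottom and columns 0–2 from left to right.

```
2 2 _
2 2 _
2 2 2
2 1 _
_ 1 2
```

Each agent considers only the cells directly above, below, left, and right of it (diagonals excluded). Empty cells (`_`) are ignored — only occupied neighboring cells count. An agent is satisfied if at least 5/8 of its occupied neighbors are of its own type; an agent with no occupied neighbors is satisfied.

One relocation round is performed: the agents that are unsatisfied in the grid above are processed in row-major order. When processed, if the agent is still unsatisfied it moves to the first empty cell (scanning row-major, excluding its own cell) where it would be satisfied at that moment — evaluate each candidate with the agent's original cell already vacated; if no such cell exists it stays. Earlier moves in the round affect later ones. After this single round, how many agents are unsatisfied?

0

Initially unsatisfied (in order): (3,0), (3,1), (4,1), (4,2).
  (3,0) → (0,2).
  (3,1) → (4,0).
  (4,1): no empty cell satisfies it; stays.
  (4,2) → (1,2).
Resulting grid:
2 2 2
2 2 2
2 2 2
_ _ _
1 1 _
All satisfied now.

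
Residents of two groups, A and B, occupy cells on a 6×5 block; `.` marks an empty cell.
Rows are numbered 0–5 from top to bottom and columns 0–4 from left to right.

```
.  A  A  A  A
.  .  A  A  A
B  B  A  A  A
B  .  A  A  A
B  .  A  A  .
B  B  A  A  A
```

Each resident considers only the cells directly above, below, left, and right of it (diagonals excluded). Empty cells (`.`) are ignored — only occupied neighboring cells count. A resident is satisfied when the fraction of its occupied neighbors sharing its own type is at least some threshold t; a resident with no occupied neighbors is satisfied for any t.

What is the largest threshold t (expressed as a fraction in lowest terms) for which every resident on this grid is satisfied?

(0,1)A 1/1
(0,2)A 3/3
(0,3)A 3/3
(0,4)A 2/2
(1,2)A 3/3
(1,3)A 4/4
(1,4)A 3/3
(2,0)B 2/2
(2,1)B 1/2
(2,2)A 3/4
(2,3)A 4/4
(2,4)A 3/3
(3,0)B 2/2
(3,2)A 3/3
(3,3)A 4/4
(3,4)A 2/2
(4,0)B 2/2
(4,2)A 3/3
(4,3)A 3/3
(5,0)B 2/2
(5,1)B 1/2
(5,2)A 2/3
(5,3)A 3/3
(5,4)A 1/1
The smallest same-type fraction is 1/2 at (2,1), which reduces to 1/2. Any threshold above that leaves this resident unsatisfied.

1/2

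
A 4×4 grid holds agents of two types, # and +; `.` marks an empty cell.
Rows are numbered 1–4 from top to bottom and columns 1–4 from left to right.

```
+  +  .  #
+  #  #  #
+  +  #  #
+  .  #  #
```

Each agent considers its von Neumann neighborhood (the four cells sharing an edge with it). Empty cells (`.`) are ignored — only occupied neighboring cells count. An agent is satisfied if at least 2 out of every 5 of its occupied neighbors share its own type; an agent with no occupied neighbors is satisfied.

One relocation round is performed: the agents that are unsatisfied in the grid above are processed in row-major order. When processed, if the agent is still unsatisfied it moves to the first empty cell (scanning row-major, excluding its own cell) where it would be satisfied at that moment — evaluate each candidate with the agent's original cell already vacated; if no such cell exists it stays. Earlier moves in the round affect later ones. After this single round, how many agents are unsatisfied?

Initially unsatisfied (in order): (2,2), (3,2).
  (2,2) → (1,3).
  (3,2): now satisfied by earlier moves; stays.
Resulting grid:
+ + # #
+ . # #
+ + # #
+ . # #
All satisfied now.

0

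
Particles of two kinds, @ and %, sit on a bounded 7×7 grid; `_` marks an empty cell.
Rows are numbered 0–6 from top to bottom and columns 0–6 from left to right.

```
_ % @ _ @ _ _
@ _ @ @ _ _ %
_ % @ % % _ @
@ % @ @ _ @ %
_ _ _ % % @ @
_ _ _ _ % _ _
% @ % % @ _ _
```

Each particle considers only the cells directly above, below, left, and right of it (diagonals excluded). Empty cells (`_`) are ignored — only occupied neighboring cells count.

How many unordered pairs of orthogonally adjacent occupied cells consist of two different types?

17

Scan each occupied cell's neighbors to the right and below so each pair is counted once.
Row 0: %(0,1)–@(0,2)≠ @(0,2)–@(1,2)=  → 1/2 unlike.
Row 1: @(1,2)–@(1,3)= @(1,2)–@(2,2)= @(1,3)–%(2,3)≠ %(1,6)–@(2,6)≠  → 2/4 unlike.
Row 2: %(2,1)–@(2,2)≠ %(2,1)–%(3,1)= @(2,2)–%(2,3)≠ @(2,2)–@(3,2)= %(2,3)–%(2,4)= %(2,3)–@(3,3)≠ @(2,6)–%(3,6)≠  → 4/7 unlike.
Row 3: @(3,0)–%(3,1)≠ %(3,1)–@(3,2)≠ @(3,2)–@(3,3)= @(3,3)–%(4,3)≠ @(3,5)–%(3,6)≠ @(3,5)–@(4,5)= %(3,6)–@(4,6)≠  → 5/7 unlike.
Row 4: %(4,3)–%(4,4)= %(4,4)–@(4,5)≠ %(4,4)–%(5,4)= @(4,5)–@(4,6)=  → 1/4 unlike.
Row 5: %(5,4)–@(6,4)≠  → 1/1 unlike.
Row 6: %(6,0)–@(6,1)≠ @(6,1)–%(6,2)≠ %(6,2)–%(6,3)= %(6,3)–@(6,4)≠  → 3/4 unlike.
Total adjacent occupied pairs: 29; unlike-type pairs: 17.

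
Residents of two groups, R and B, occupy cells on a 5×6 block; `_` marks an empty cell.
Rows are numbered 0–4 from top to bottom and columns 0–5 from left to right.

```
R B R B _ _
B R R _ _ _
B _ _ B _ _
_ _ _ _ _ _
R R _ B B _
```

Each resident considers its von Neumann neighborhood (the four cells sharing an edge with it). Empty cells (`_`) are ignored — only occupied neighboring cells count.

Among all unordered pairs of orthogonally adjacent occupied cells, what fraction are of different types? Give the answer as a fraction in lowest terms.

Scan each occupied cell's neighbors to the right and below so each pair is counted once.
Row 0: R(0,0)–B(0,1)≠ R(0,0)–B(1,0)≠ B(0,1)–R(0,2)≠ B(0,1)–R(1,1)≠ R(0,2)–B(0,3)≠ R(0,2)–R(1,2)=  → 5/6 unlike.
Row 1: B(1,0)–R(1,1)≠ B(1,0)–B(2,0)= R(1,1)–R(1,2)=  → 1/3 unlike.
Row 4: R(4,0)–R(4,1)= B(4,3)–B(4,4)=  → 0/2 unlike.
Total adjacent occupied pairs: 11; unlike-type pairs: 6.
6/11 is already in lowest terms.

6/11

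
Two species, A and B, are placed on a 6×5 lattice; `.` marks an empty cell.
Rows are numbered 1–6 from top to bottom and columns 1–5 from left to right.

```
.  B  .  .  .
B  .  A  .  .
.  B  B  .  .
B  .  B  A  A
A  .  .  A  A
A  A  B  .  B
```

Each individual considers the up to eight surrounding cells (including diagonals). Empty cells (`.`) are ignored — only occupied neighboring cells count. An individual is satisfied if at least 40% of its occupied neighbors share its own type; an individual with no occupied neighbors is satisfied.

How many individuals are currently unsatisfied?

3

(1,2)B 1/2 ✓
(2,1)B 2/2 ✓
(2,3)A 0/3 ✗
(3,2)B 4/5 ✓
(3,3)B 2/4 ✓
(4,1)B 1/2 ✓
(4,3)B 2/4 ✓
(4,4)A 3/5 ✓
(4,5)A 3/3 ✓
(5,1)A 2/3 ✓
(5,4)A 3/6 ✓
(5,5)A 3/4 ✓
(6,1)A 2/2 ✓
(6,2)A 2/3 ✓
(6,3)B 0/2 ✗
(6,5)B 0/2 ✗
Unsatisfied: (2,3), (6,3), (6,5) — 3 in total.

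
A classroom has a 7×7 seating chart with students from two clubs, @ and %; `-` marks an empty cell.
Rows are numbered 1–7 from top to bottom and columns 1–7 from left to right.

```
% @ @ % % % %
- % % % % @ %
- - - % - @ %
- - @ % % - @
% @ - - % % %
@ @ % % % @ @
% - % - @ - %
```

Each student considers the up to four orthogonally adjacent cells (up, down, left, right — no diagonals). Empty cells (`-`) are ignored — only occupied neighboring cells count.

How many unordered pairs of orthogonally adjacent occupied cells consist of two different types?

20

Scan each occupied cell's neighbors to the right and below so each pair is counted once.
From row 1: 5 unlike of 12 pairs (running 5/12).
From row 2: 2 unlike of 8 pairs (running 7/20).
From row 3: 2 unlike of 3 pairs (running 9/23).
From row 4: 2 unlike of 4 pairs (running 11/27).
From row 5: 4 unlike of 8 pairs (running 15/35).
From row 6: 5 unlike of 10 pairs (running 20/45).
Total adjacent occupied pairs: 45; unlike-type pairs: 20.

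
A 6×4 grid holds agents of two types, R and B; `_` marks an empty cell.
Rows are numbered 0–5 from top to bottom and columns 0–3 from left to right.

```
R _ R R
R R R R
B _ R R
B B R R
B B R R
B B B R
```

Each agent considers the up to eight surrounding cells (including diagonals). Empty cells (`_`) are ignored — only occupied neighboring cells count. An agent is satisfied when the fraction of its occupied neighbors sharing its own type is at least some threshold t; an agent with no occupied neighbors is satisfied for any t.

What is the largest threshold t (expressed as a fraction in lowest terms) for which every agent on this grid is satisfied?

2/5

Row 0: (0,0)R 2/2 · (0,2)R 4/4 · (0,3)R 3/3
Row 1: (1,0)R 2/3 · (1,1)R 5/6 · (1,2)R 6/6 · (1,3)R 5/5
Row 2: (2,0)B 2/4 · (2,2)R 6/7 · (2,3)R 5/5
Row 3: (3,0)B 4/4 · (3,1)B 4/7 · (3,2)R 5/7 · (3,3)R 5/5
Row 4: (4,0)B 5/5 · (4,1)B 6/8 · (4,2)R 4/8 · (4,3)R 4/5
Row 5: (5,0)B 3/3 · (5,1)B 4/5 · (5,2)B 2/5 · (5,3)R 2/3
The smallest same-type fraction is 2/5 at (5,2), which reduces to 2/5. Any threshold above that leaves this agent unsatisfied.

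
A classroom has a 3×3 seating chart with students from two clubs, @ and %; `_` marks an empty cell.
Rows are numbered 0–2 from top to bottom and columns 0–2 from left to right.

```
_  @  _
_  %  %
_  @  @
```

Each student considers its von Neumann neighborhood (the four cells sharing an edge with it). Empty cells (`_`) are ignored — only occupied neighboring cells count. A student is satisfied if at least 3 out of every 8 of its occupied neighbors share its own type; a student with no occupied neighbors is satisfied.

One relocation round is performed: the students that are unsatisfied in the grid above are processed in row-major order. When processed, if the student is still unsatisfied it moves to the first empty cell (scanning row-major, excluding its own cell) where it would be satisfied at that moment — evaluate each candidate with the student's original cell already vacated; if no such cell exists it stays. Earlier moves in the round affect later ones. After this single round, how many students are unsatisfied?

Initially unsatisfied (in order): (0,1), (1,1).
  (0,1) → (0,0).
  (1,1): now satisfied by earlier moves; stays.
Resulting grid:
@ _ _
_ % %
_ @ @
All satisfied now.

0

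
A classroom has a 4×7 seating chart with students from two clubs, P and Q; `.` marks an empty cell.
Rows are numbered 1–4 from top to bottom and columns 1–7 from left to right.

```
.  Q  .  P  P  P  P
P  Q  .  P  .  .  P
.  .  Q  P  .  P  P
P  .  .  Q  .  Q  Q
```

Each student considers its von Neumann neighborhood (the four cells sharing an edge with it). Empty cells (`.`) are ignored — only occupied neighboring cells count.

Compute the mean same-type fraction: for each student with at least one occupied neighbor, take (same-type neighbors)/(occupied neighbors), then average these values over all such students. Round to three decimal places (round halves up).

Row 1: (1,2)Q 1/1 · (1,4)P 2/2 · (1,5)P 2/2 · (1,6)P 2/2 · (1,7)P 2/2
Row 2: (2,1)P 0/1 · (2,2)Q 1/2 · (2,4)P 2/2 · (2,7)P 2/2
Row 3: (3,3)Q 0/1 · (3,4)P 1/3 · (3,6)P 1/2 · (3,7)P 2/3
Row 4: (4,1)P — no occupied neighbors · (4,4)Q 0/1 · (4,6)Q 1/2 · (4,7)Q 1/2
Sum over 16 students: 1/1 + 2/2 + 2/2 + 2/2 + 2/2 + 0/1 + 1/2 + 2/2 + 2/2 + 0/1 + 1/3 + 1/2 + 2/3 + 0/1 + 1/2 + 1/2 = 10; mean = 10 ÷ 16 = 5/8 = 0.625 → 0.625.

0.625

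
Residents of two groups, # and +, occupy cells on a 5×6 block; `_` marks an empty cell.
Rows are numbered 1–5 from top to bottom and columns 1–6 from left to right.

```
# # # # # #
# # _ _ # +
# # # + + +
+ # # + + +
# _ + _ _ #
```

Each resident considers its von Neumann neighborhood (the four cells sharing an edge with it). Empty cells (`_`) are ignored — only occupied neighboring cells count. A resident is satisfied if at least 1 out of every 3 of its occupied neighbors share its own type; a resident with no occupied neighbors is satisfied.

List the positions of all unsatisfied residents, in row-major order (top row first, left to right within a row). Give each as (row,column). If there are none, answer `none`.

(4,1), (5,1), (5,3), (5,6)

Row 1: (1,1)# 2/2 ok · (1,2)# 3/3 ok · (1,3)# 2/2 ok · (1,4)# 2/2 ok · (1,5)# 3/3 ok · (1,6)# 1/2 ok
Row 2: (2,1)# 3/3 ok · (2,2)# 3/3 ok · (2,5)# 1/3 ok · (2,6)+ 1/3 ok
Row 3: (3,1)# 2/3 ok · (3,2)# 4/4 ok · (3,3)# 2/3 ok · (3,4)+ 2/3 ok · (3,5)+ 3/4 ok · (3,6)+ 3/3 ok
Row 4: (4,1)+ 0/3 unhappy · (4,2)# 2/3 ok · (4,3)# 2/4 ok · (4,4)+ 2/3 ok · (4,5)+ 3/3 ok · (4,6)+ 2/3 ok
Row 5: (5,1)# 0/1 unhappy · (5,3)+ 0/1 unhappy · (5,6)# 0/1 unhappy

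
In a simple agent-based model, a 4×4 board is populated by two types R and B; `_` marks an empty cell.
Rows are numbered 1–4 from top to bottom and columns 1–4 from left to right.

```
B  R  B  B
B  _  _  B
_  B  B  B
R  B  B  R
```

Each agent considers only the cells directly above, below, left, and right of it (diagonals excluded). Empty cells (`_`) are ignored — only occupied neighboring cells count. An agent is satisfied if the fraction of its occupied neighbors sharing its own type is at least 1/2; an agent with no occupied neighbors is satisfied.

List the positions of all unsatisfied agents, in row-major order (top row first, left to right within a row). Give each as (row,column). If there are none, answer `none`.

(1,1)B 1/2 ✓
(1,2)R 0/2 ✗
(1,3)B 1/2 ✓
(1,4)B 2/2 ✓
(2,1)B 1/1 ✓
(2,4)B 2/2 ✓
(3,2)B 2/2 ✓
(3,3)B 3/3 ✓
(3,4)B 2/3 ✓
(4,1)R 0/1 ✗
(4,2)B 2/3 ✓
(4,3)B 2/3 ✓
(4,4)R 0/2 ✗

(1,2), (4,1), (4,4)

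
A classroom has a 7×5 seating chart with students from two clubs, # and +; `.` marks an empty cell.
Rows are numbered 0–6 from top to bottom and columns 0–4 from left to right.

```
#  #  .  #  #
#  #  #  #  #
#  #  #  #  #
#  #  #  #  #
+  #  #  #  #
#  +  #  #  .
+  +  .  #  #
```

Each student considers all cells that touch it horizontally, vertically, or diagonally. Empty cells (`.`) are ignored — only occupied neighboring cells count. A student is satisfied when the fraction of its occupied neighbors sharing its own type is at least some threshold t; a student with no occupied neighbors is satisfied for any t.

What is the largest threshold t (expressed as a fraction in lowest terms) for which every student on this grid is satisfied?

(0,0)# 3/3
(0,1)# 4/4
(0,3)# 4/4
(0,4)# 3/3
(1,0)# 5/5
(1,1)# 7/7
(1,2)# 7/7
(1,3)# 7/7
(1,4)# 5/5
(2,0)# 5/5
(2,1)# 8/8
(2,2)# 8/8
(2,3)# 8/8
(2,4)# 5/5
(3,0)# 4/5
(3,1)# 7/8
(3,2)# 8/8
(3,3)# 8/8
(3,4)# 5/5
(4,0)+ 1/5
(4,1)# 6/8
(4,2)# 7/8
(4,3)# 7/7
(4,4)# 4/4
(5,0)# 1/5
(5,1)+ 3/7
(5,2)# 5/7
(5,3)# 6/6
(6,0)+ 2/3
(6,1)+ 2/4
(6,3)# 3/3
(6,4)# 2/2
The smallest same-type fraction is 1/5 at (4,0), which reduces to 1/5. Any threshold above that leaves this student unsatisfied.

1/5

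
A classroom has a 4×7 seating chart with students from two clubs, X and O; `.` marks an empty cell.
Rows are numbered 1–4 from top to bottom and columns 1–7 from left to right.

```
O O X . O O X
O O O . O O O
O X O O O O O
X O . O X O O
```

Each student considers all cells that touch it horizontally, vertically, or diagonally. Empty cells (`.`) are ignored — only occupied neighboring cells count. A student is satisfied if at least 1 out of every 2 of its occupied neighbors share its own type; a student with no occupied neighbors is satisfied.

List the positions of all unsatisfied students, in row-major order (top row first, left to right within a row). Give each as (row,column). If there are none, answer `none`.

(1,3), (1,7), (3,2), (4,1), (4,5)

(1,1)O 3/3 satisfied
(1,2)O 4/5 satisfied
(1,3)X 0/3 not
(1,5)O 3/3 satisfied
(1,6)O 4/5 satisfied
(1,7)X 0/3 not
(2,1)O 4/5 satisfied
(2,2)O 6/8 satisfied
(2,3)O 4/6 satisfied
(2,5)O 6/6 satisfied
(2,6)O 7/8 satisfied
(2,7)O 4/5 satisfied
(3,1)O 3/5 satisfied
(3,2)X 1/7 not
(3,3)O 5/6 satisfied
(3,4)O 5/6 satisfied
(3,5)O 6/7 satisfied
(3,6)O 7/8 satisfied
(3,7)O 5/5 satisfied
(4,1)X 1/3 not
(4,2)O 2/4 satisfied
(4,4)O 3/4 satisfied
(4,5)X 0/5 not
(4,6)O 4/5 satisfied
(4,7)O 3/3 satisfied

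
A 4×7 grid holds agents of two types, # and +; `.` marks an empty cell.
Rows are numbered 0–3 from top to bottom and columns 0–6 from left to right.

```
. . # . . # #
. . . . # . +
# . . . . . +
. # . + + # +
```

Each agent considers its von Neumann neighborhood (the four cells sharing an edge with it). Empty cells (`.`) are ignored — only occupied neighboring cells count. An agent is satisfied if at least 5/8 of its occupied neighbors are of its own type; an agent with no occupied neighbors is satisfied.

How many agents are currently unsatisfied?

5

Row 0: (0,2)# 0/0 satisfied · (0,5)# 1/1 satisfied · (0,6)# 1/2 not
Row 1: (1,4)# 0/0 satisfied · (1,6)+ 1/2 not
Row 2: (2,0)# 0/0 satisfied · (2,6)+ 2/2 satisfied
Row 3: (3,1)# 0/0 satisfied · (3,3)+ 1/1 satisfied · (3,4)+ 1/2 not · (3,5)# 0/2 not · (3,6)+ 1/2 not
Unsatisfied: (0,6), (1,6), (3,4), (3,5), (3,6) — 5 in total.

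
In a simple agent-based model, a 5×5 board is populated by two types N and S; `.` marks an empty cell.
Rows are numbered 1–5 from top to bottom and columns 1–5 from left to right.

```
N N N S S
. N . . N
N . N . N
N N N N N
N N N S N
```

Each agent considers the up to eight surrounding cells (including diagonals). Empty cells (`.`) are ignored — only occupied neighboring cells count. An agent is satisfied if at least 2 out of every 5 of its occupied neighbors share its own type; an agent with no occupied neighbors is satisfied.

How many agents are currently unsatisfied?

3

Row 1: (1,1)N 2/2 ✓ · (1,2)N 3/3 ✓ · (1,3)N 2/3 ✓ · (1,4)S 1/3 ✗ · (1,5)S 1/2 ✓
Row 2: (2,2)N 5/5 ✓ · (2,5)N 1/3 ✗
Row 3: (3,1)N 3/3 ✓ · (3,3)N 4/4 ✓ · (3,5)N 3/3 ✓
Row 4: (4,1)N 4/4 ✓ · (4,2)N 7/7 ✓ · (4,3)N 5/6 ✓ · (4,4)N 6/7 ✓ · (4,5)N 3/4 ✓
Row 5: (5,1)N 3/3 ✓ · (5,2)N 5/5 ✓ · (5,3)N 4/5 ✓ · (5,4)S 0/5 ✗ · (5,5)N 2/3 ✓
Unsatisfied: (1,4), (2,5), (5,4) — 3 in total.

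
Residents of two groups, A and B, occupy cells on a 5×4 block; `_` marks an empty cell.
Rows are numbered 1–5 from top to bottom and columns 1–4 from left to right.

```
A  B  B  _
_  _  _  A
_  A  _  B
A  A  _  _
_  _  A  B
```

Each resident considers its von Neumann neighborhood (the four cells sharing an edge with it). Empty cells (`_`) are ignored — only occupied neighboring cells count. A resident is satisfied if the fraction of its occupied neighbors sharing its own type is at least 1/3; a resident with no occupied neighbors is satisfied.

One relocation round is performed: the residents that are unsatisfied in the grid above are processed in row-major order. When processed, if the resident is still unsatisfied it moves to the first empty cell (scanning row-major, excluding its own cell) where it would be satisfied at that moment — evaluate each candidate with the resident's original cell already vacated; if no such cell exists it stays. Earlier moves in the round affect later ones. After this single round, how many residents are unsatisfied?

Initially unsatisfied (in order): (1,1), (2,4), (3,4), (5,3), (5,4).
  (1,1) → (1,4).
  (2,4): now satisfied by earlier moves; stays.
  (3,4) → (1,1).
  (5,3) → (2,2).
  (5,4): now satisfied by earlier moves; stays.
Resulting grid:
B B B A
_ A _ A
_ A _ _
A A _ _
_ _ _ B
All satisfied now.

0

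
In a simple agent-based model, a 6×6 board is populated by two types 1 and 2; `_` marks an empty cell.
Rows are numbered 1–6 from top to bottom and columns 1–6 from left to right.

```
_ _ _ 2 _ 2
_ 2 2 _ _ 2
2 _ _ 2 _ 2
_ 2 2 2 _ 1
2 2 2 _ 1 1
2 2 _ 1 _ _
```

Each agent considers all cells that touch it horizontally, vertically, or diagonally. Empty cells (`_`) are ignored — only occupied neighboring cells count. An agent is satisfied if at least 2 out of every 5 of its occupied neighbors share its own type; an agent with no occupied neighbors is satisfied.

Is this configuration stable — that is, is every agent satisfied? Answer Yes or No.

Yes

Row 1: (1,4)2 1/1 ok · (1,6)2 1/1 ok
Row 2: (2,2)2 2/2 ok · (2,3)2 3/3 ok · (2,6)2 2/2 ok
Row 3: (3,1)2 2/2 ok · (3,4)2 3/3 ok · (3,6)2 1/2 ok
Row 4: (4,2)2 5/5 ok · (4,3)2 5/5 ok · (4,4)2 3/4 ok · (4,6)1 2/3 ok
Row 5: (5,1)2 4/4 ok · (5,2)2 6/6 ok · (5,3)2 5/6 ok · (5,5)1 3/4 ok · (5,6)1 2/2 ok
Row 6: (6,1)2 3/3 ok · (6,2)2 4/4 ok · (6,4)1 1/2 ok
All meet the threshold, so the configuration is stable.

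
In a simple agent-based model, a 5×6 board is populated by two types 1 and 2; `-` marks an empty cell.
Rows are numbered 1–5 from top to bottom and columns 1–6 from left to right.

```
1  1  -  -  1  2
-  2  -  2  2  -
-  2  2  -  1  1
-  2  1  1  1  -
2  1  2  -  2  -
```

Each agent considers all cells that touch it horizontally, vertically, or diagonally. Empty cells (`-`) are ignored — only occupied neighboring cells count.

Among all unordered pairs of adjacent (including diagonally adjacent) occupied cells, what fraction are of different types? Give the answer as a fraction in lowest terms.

Scan each occupied cell's neighbors to the right and below (and the two forward diagonals) so each pair is counted once.
From row 1: 5 unlike of 7 pairs (running 5/7).
From row 2: 3 unlike of 7 pairs (running 8/14).
From row 3: 3 unlike of 10 pairs (running 11/24).
From row 4: 6 unlike of 11 pairs (running 17/35).
From row 5: 2 unlike of 2 pairs (running 19/37).
Total adjacent occupied pairs: 37; unlike-type pairs: 19.
19/37 is already in lowest terms.

19/37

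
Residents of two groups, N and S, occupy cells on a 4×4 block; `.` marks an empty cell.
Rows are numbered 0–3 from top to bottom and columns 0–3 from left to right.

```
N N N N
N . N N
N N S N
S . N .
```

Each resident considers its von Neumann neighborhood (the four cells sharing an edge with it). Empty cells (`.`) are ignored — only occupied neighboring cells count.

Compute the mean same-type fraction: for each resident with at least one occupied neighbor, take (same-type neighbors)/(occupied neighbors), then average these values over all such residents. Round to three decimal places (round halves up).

(0,0)N 2/2
(0,1)N 2/2
(0,2)N 3/3
(0,3)N 2/2
(1,0)N 2/2
(1,2)N 2/3
(1,3)N 3/3
(2,0)N 2/3
(2,1)N 1/2
(2,2)S 0/4
(2,3)N 1/2
(3,0)S 0/1
(3,2)N 0/1
Sum over 13 residents: 2/2 + 2/2 + 3/3 + 2/2 + 2/2 + 2/3 + 3/3 + 2/3 + 1/2 + 0/4 + 1/2 + 0/1 + 0/1 = 25/3; mean = 25/3 ÷ 13 = 25/39 = 0.641025… → 0.641.

0.641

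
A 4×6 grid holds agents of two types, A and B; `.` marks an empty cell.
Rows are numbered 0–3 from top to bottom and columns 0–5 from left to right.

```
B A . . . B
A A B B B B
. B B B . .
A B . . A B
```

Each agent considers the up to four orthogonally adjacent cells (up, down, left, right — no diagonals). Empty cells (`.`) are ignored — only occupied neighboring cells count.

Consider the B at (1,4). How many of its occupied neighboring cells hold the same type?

2

Occupied neighbors of (1,4): (1,3)=B, (1,5)=B.
Same type (B): 2 of 2.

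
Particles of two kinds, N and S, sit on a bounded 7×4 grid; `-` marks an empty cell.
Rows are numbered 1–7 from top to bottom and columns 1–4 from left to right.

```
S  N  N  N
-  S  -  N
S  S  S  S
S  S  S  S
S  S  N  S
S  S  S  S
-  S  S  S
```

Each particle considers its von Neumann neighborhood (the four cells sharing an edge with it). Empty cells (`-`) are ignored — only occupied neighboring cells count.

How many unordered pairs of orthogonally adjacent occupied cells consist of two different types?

Scan each occupied cell's neighbors to the right and below so each pair is counted once.
From row 1: 2 unlike of 5 pairs (running 2/5).
From row 2: 1 unlike of 2 pairs (running 3/7).
From row 3: 0 unlike of 7 pairs (running 3/14).
From row 4: 1 unlike of 7 pairs (running 4/21).
From row 5: 3 unlike of 7 pairs (running 7/28).
From row 6: 0 unlike of 6 pairs (running 7/34).
From row 7: 0 unlike of 2 pairs (running 7/36).
Total adjacent occupied pairs: 36; unlike-type pairs: 7.

7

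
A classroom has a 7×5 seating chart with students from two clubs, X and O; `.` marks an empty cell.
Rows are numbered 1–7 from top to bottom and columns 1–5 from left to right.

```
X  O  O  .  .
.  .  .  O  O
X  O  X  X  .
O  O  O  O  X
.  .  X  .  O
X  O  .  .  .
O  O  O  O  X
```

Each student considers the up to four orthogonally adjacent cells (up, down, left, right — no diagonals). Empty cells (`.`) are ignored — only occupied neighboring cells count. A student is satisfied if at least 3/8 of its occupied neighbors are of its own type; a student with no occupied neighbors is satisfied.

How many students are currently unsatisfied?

(1,1)X 0/1 ✗
(1,2)O 1/2 ✓
(1,3)O 1/1 ✓
(2,4)O 1/2 ✓
(2,5)O 1/1 ✓
(3,1)X 0/2 ✗
(3,2)O 1/3 ✗
(3,3)X 1/3 ✗
(3,4)X 1/3 ✗
(4,1)O 1/2 ✓
(4,2)O 3/3 ✓
(4,3)O 2/4 ✓
(4,4)O 1/3 ✗
(4,5)X 0/2 ✗
(5,3)X 0/1 ✗
(5,5)O 0/1 ✗
(6,1)X 0/2 ✗
(6,2)O 1/2 ✓
(7,1)O 1/2 ✓
(7,2)O 3/3 ✓
(7,3)O 2/2 ✓
(7,4)O 1/2 ✓
(7,5)X 0/1 ✗
Unsatisfied: (1,1), (3,1), (3,2), (3,3), (3,4), (4,4), (4,5), (5,3), (5,5), (6,1), (7,5) — 11 in total.

11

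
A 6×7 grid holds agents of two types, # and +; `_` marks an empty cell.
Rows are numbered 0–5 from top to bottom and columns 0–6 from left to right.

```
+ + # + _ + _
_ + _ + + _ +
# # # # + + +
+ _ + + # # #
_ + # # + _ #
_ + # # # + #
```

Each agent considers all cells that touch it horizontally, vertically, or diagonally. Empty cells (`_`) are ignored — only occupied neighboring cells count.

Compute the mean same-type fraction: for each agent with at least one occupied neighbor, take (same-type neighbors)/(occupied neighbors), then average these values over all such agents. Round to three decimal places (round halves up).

0.516

Row 0: (0,0)+ 2/2 · (0,1)+ 2/3 · (0,2)# 0/4 · (0,3)+ 2/3 · (0,5)+ 2/2
Row 1: (1,1)+ 2/6 · (1,3)+ 3/6 · (1,4)+ 5/6 · (1,6)+ 3/3
Row 2: (2,0)# 1/3 · (2,1)# 2/5 · (2,2)# 2/6 · (2,3)# 2/7 · (2,4)+ 4/7 · (2,5)+ 4/7 · (2,6)+ 2/4
Row 3: (3,0)+ 1/3 · (3,2)+ 2/7 · (3,3)+ 3/8 · (3,4)# 3/7 · (3,5)# 3/7 · (3,6)# 2/4
Row 4: (4,1)+ 3/5 · (4,2)# 3/7 · (4,3)# 5/8 · (4,4)+ 2/7 · (4,6)# 3/4
Row 5: (5,1)+ 1/3 · (5,2)# 3/5 · (5,3)# 4/5 · (5,4)# 2/4 · (5,5)+ 1/4 · (5,6)# 1/2
Sum over 33 agents: 2/2 + 2/3 + 0/4 + 2/3 + 2/2 + 2/6 + 3/6 + 5/6 + 3/3 + 1/3 + 2/5 + 2/6 + 2/7 + 4/7 + 4/7 + 2/4 + 1/3 + 2/7 + 3/8 + 3/7 + 3/7 + 2/4 + 3/5 + 3/7 + 5/8 + 2/7 + 3/4 + 1/3 + 3/5 + 4/5 + 2/4 + 1/4 + 1/2 = 1787/105; mean = 1787/105 ÷ 33 = 1787/3465 = 0.515728… → 0.516.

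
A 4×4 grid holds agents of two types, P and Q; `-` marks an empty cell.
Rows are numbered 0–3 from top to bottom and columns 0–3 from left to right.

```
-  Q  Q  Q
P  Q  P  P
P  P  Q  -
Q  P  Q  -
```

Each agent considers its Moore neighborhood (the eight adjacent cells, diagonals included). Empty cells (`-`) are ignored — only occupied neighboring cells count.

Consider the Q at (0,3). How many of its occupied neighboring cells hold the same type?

Occupied neighbors of (0,3): (0,2)=Q, (1,2)=P, (1,3)=P.
Same type (Q): 1 of 3.

1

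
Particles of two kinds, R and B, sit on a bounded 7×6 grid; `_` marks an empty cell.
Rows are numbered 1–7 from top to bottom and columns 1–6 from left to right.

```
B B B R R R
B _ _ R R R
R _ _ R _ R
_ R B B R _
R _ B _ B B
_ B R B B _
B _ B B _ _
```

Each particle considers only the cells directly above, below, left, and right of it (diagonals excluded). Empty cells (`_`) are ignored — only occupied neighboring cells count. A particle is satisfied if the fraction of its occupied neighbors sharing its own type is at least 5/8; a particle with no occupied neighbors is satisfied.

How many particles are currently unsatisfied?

(1,1)B 2/2 ✓
(1,2)B 2/2 ✓
(1,3)B 1/2 ✗
(1,4)R 2/3 ✓
(1,5)R 3/3 ✓
(1,6)R 2/2 ✓
(2,1)B 1/2 ✗
(2,4)R 3/3 ✓
(2,5)R 3/3 ✓
(2,6)R 3/3 ✓
(3,1)R 0/1 ✗
(3,4)R 1/2 ✗
(3,6)R 1/1 ✓
(4,2)R 0/1 ✗
(4,3)B 2/3 ✓
(4,4)B 1/3 ✗
(4,5)R 0/2 ✗
(5,1)R 0/0 ✓
(5,3)B 1/2 ✗
(5,5)B 2/3 ✓
(5,6)B 1/1 ✓
(6,2)B 0/1 ✗
(6,3)R 0/4 ✗
(6,4)B 2/3 ✓
(6,5)B 2/2 ✓
(7,1)B 0/0 ✓
(7,3)B 1/2 ✗
(7,4)B 2/2 ✓
Unsatisfied: (1,3), (2,1), (3,1), (3,4), (4,2), (4,4), (4,5), (5,3), (6,2), (6,3), (7,3) — 11 in total.

11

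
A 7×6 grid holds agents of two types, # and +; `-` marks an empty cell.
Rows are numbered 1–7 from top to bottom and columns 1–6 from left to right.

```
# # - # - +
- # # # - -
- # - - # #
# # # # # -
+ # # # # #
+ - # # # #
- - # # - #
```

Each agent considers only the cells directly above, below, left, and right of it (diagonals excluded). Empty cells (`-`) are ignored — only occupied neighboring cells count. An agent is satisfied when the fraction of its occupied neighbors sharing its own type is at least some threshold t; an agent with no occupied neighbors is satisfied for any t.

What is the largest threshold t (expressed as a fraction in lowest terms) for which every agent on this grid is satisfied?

(1,1)# 1/1
(1,2)# 2/2
(1,4)# 1/1
(1,6)+ — no occupied neighbors
(2,2)# 3/3
(2,3)# 2/2
(2,4)# 2/2
(3,2)# 2/2
(3,5)# 2/2
(3,6)# 1/1
(4,1)# 1/2
(4,2)# 4/4
(4,3)# 3/3
(4,4)# 3/3
(4,5)# 3/3
(5,1)+ 1/3
(5,2)# 2/3
(5,3)# 4/4
(5,4)# 4/4
(5,5)# 4/4
(5,6)# 2/2
(6,1)+ 1/1
(6,3)# 3/3
(6,4)# 4/4
(6,5)# 3/3
(6,6)# 3/3
(7,3)# 2/2
(7,4)# 2/2
(7,6)# 1/1
The smallest same-type fraction is 1/3 at (5,1), which reduces to 1/3. Any threshold above that leaves this agent unsatisfied.

1/3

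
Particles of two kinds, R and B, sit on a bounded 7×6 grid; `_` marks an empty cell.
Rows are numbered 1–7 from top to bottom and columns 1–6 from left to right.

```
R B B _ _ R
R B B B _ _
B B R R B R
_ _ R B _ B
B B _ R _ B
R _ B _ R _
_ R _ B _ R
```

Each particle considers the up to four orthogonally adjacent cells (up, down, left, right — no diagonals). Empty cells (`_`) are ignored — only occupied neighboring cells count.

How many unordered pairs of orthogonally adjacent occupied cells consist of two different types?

Scan each occupied cell's neighbors to the right and below so each pair is counted once.
From row 1: 1 unlike of 5 pairs (running 1/5).
From row 2: 4 unlike of 7 pairs (running 5/12).
From row 3: 5 unlike of 8 pairs (running 10/20).
From row 4: 2 unlike of 3 pairs (running 12/23).
From row 5: 1 unlike of 2 pairs (running 13/25).
Total adjacent occupied pairs: 25; unlike-type pairs: 13.

13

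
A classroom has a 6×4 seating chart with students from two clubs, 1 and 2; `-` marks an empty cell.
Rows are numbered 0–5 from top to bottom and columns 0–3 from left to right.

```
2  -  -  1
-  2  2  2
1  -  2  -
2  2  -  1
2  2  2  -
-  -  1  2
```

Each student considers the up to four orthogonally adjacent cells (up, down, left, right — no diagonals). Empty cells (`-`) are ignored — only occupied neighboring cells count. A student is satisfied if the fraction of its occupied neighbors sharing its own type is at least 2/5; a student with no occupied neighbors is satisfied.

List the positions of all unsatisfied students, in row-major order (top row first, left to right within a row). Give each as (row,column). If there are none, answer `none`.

(0,3), (2,0), (5,2), (5,3)

(0,0)2 0/0 ok
(0,3)1 0/1 unhappy
(1,1)2 1/1 ok
(1,2)2 3/3 ok
(1,3)2 1/2 ok
(2,0)1 0/1 unhappy
(2,2)2 1/1 ok
(3,0)2 2/3 ok
(3,1)2 2/2 ok
(3,3)1 0/0 ok
(4,0)2 2/2 ok
(4,1)2 3/3 ok
(4,2)2 1/2 ok
(5,2)1 0/2 unhappy
(5,3)2 0/1 unhappy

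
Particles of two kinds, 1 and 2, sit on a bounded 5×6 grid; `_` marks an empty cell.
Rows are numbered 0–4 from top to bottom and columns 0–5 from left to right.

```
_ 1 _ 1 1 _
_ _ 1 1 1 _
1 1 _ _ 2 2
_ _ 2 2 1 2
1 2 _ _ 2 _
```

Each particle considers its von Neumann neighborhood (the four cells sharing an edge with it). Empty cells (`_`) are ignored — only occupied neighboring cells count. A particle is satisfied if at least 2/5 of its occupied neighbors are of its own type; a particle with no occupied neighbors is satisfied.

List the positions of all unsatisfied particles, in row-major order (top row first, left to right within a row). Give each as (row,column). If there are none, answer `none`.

Row 0: (0,1)1 0/0 satisfied · (0,3)1 2/2 satisfied · (0,4)1 2/2 satisfied
Row 1: (1,2)1 1/1 satisfied · (1,3)1 3/3 satisfied · (1,4)1 2/3 satisfied
Row 2: (2,0)1 1/1 satisfied · (2,1)1 1/1 satisfied · (2,4)2 1/3 not · (2,5)2 2/2 satisfied
Row 3: (3,2)2 1/1 satisfied · (3,3)2 1/2 satisfied · (3,4)1 0/4 not · (3,5)2 1/2 satisfied
Row 4: (4,0)1 0/1 not · (4,1)2 0/1 not · (4,4)2 0/1 not

(2,4), (3,4), (4,0), (4,1), (4,4)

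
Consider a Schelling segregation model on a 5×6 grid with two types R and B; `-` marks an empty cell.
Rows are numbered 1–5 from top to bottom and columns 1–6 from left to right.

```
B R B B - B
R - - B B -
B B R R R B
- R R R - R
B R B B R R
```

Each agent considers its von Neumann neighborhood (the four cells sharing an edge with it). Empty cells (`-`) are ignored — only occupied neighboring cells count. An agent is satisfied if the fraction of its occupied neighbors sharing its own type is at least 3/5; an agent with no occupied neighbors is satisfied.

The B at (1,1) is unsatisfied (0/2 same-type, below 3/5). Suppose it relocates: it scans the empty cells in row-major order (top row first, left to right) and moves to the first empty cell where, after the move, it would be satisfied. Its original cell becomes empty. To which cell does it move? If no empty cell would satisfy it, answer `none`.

Vacating (1,1). Empty cells in order:
  (1,5): 3/3 same-type → satisfied — stop here.

(1,5)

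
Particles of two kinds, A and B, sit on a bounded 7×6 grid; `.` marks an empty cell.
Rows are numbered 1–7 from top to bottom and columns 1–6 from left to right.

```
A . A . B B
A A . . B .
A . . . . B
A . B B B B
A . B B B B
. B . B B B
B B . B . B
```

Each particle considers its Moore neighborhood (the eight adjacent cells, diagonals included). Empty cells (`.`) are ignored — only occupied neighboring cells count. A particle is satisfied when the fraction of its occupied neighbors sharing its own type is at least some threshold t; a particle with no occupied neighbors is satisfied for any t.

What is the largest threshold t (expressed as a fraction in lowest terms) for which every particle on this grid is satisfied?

1/2

Row 1: (1,1)A 2/2 · (1,3)A 1/1 · (1,5)B 2/2 · (1,6)B 2/2
Row 2: (2,1)A 3/3 · (2,2)A 4/4 · (2,5)B 3/3
Row 3: (3,1)A 3/3 · (3,6)B 3/3
Row 4: (4,1)A 2/2 · (4,3)B 3/3 · (4,4)B 5/5 · (4,5)B 6/6 · (4,6)B 4/4
Row 5: (5,1)A 1/2 · (5,3)B 5/5 · (5,4)B 7/7 · (5,5)B 8/8 · (5,6)B 5/5
Row 6: (6,2)B 3/4 · (6,4)B 5/5 · (6,5)B 7/7 · (6,6)B 4/4
Row 7: (7,1)B 2/2 · (7,2)B 2/2 · (7,4)B 2/2 · (7,6)B 2/2
The smallest same-type fraction is 1/2 at (5,1), which reduces to 1/2. Any threshold above that leaves this particle unsatisfied.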